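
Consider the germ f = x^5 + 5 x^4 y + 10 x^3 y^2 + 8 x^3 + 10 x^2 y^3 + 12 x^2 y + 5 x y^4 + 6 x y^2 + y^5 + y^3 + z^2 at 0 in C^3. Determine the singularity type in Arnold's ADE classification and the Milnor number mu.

Type E_{8}, Milnor number mu = 8.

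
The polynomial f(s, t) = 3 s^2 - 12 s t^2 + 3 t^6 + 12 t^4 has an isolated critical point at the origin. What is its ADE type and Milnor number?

The Hessian of f at 0 has rank 1. Corank 1: A-series; mu = 5 gives A_5.

Type A5, Milnor number mu = 5.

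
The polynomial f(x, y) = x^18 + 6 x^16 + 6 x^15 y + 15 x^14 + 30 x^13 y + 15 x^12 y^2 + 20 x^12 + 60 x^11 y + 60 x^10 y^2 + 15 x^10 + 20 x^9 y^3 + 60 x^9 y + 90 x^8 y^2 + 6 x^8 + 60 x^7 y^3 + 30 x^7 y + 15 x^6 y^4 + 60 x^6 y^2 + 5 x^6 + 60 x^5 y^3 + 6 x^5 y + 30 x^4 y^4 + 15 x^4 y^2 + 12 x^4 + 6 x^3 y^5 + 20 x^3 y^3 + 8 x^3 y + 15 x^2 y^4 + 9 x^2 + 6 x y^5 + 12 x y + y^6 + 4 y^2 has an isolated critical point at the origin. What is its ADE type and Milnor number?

Type A_{5}, Milnor number mu = 5.

The Hessian of f at 0 has rank 1. Corank 1: A-series; mu = 5 gives A_5.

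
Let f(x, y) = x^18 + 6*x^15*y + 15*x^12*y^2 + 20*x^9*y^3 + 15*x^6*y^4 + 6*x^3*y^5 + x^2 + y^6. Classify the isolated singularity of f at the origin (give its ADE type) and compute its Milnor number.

Type A_5, Milnor number mu = 5.

The Hessian of f at 0 is [[2, 0], [0, 0]] with rank 1, so corank 1. A Groebner basis of the Jacobian ideal J(f) in C{x,y} is {y^5, x}; counting standard monomials gives mu = 5. Corank 1: A-series; mu = 5 gives A_5.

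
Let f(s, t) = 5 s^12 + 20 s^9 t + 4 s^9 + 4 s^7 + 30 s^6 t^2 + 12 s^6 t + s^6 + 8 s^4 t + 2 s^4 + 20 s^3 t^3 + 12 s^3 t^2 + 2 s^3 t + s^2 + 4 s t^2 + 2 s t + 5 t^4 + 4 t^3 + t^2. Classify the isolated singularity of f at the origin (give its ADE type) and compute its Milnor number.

Type A3, Milnor number mu = 3.

The Hessian of f at 0 has rank 1. Corank 1: A-series; mu = 3 gives A_3.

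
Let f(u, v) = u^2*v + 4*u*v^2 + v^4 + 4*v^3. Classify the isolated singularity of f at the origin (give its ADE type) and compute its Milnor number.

Type D_5, Milnor number mu = 5.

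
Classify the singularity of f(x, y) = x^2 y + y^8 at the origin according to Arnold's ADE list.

D_{9}

The Hessian of f at 0 has rank 0. Corank 2; j^3 = x^2*y has shape L^2 M (L != M), so D-series; mu = 9 gives D_9.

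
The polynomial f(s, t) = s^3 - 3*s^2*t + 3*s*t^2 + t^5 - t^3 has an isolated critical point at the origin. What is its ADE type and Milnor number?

Type E8, Milnor number mu = 8.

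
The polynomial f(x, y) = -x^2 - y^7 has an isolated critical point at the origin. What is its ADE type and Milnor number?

Type A_6, Milnor number mu = 6.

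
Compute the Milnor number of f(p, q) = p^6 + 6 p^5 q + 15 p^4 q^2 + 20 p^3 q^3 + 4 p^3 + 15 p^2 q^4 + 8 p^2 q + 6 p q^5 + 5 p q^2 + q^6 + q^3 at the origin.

The Hessian of f at 0 is [[0, 0], [0, 0]] with rank 0, so corank 2. A Groebner basis of the Jacobian ideal J(f) in C{p,q} is {-32*p*q/3 + q^5 - 16*q^2/3, p*q^2 + q^3/2, p^2 + 3*p*q/2 + q^2/2}; counting standard monomials gives mu = 7. Corank 2; j^3 = (p + q)*(2*p + q)^2 has shape L^2 M (L != M), so D-series; mu = 7 gives D_7.

7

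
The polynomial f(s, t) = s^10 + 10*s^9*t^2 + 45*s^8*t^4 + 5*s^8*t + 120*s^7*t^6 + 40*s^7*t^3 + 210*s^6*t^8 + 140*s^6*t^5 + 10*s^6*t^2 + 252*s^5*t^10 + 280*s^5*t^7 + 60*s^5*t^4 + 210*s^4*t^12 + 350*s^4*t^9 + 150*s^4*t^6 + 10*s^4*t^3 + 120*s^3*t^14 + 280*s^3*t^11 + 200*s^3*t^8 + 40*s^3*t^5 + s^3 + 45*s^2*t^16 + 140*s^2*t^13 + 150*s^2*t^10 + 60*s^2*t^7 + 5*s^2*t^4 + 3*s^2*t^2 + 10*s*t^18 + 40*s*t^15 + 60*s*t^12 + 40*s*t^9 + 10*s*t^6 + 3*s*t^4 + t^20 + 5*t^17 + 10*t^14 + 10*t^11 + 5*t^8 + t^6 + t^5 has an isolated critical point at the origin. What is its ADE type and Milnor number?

The Hessian of f at 0 is [[0, 0], [0, 0]] with rank 0, so corank 2. A Groebner basis of the Jacobian ideal J(f) in C{s,t} is {t^4, s^3, s^2/2 + s*t^2}; counting standard monomials gives mu = 8. Corank 2; j^3 = s^3 is a perfect cube, so E-series; the 5-jet and mu = 8 give E_8.

Type E8, Milnor number mu = 8.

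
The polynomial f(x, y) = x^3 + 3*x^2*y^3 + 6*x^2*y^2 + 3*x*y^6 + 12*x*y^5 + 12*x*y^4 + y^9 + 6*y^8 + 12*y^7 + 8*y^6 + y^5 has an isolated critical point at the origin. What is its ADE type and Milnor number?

Type E_8, Milnor number mu = 8.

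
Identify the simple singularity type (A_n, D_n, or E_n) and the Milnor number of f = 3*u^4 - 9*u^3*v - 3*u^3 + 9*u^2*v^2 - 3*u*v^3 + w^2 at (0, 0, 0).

Type E7, Milnor number mu = 7.

The Hessian of f at 0 has rank 1. Corank 2; j^3 = -3*u^3 is a perfect cube, so E-series; the 4-jet and mu = 7 give E_7.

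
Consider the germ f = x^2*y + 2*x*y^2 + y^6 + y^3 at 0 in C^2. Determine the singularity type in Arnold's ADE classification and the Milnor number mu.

The Hessian of f at 0 is [[0, 0], [0, 0]] with rank 0, so corank 2. A Groebner basis of the Jacobian ideal J(f) in C{x,y} is {x^2/6 + y^5 - y^2/6, x^3 + y^3, x*y + y^2}; counting standard monomials gives mu = 7. Corank 2; j^3 = y*(x + y)^2 has shape L^2 M (L != M), so D-series; mu = 7 gives D_7.

Type D_{7}, Milnor number mu = 7.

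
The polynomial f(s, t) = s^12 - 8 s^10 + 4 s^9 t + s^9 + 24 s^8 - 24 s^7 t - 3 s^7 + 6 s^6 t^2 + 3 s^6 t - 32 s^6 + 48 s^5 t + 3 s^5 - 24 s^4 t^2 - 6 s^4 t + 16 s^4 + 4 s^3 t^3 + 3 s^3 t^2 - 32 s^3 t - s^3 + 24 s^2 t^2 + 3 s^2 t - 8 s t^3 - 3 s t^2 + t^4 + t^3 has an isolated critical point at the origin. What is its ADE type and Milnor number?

The Hessian of f at 0 has rank 0. Corank 2; j^3 = -(s - t)^3 is a perfect cube, so E-series; the 4-jet and mu = 6 give E_6.

Type E6, Milnor number mu = 6.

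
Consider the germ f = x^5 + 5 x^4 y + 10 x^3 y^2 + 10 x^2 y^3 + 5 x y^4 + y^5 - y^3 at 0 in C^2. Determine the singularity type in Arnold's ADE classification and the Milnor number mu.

Type E_8, Milnor number mu = 8.

The Hessian of f at 0 is [[0, 0], [0, 0]] with rank 0, so corank 2. A Groebner basis of the Jacobian ideal J(f) in C{x,y} is {x^4 + 4*x^3*y, y^2}; counting standard monomials gives mu = 8. Corank 2; j^3 = -y^3 is a perfect cube, so E-series; the 5-jet and mu = 8 give E_8.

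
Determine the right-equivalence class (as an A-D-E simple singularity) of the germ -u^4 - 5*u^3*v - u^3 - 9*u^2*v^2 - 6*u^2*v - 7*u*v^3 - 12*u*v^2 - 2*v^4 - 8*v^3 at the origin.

E_{7}

The Hessian of f at 0 is [[0, 0], [0, 0]] with rank 0, so corank 2. A Groebner basis of the Jacobian ideal J(f) in C{u,v} is {3*u^2 + 12*u*v + v^4 - v^3 + 12*v^2, u^3 + 18*u^2 + 72*u*v + 2*v^3 + 72*v^2, u^2*v - 7*u^2 - 28*u*v - 5*v^3/3 - 28*v^2, 2*u^2 + u*v^2 + 8*u*v + 4*v^3/3 + 8*v^2}; counting standard monomials gives mu = 7. Corank 2; j^3 = -(u + 2*v)^3 is a perfect cube, so E-series; the 4-jet and mu = 7 give E_7.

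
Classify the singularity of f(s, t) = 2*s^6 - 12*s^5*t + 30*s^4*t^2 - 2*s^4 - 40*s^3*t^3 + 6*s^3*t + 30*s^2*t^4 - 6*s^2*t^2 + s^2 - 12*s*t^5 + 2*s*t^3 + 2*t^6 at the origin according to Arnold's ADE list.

A_5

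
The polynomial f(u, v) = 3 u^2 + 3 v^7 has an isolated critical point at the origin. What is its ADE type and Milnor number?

Type A_6, Milnor number mu = 6.

The Hessian of f at 0 is [[6, 0], [0, 0]] with rank 1, so corank 1. A Groebner basis of the Jacobian ideal J(f) in C{u,v} is {v^6, u}; counting standard monomials gives mu = 6. Corank 1: A-series; mu = 6 gives A_6.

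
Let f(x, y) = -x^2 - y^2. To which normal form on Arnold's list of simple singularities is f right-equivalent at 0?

A1

The Hessian of f at 0 has rank 2. Corank 0: nondegenerate Morse point, so A_1.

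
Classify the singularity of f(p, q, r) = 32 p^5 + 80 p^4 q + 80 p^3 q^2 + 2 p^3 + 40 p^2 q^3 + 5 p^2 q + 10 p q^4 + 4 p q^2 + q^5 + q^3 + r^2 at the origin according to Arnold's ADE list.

D_6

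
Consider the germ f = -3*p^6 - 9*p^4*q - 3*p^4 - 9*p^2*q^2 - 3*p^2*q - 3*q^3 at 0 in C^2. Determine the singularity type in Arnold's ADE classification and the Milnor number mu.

Type D4, Milnor number mu = 4.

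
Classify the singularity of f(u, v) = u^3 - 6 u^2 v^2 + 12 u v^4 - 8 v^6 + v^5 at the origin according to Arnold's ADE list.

The Hessian of f at 0 has rank 0. Corank 2; j^3 = u^3 is a perfect cube, so E-series; the 5-jet and mu = 8 give E_8.

E_{8}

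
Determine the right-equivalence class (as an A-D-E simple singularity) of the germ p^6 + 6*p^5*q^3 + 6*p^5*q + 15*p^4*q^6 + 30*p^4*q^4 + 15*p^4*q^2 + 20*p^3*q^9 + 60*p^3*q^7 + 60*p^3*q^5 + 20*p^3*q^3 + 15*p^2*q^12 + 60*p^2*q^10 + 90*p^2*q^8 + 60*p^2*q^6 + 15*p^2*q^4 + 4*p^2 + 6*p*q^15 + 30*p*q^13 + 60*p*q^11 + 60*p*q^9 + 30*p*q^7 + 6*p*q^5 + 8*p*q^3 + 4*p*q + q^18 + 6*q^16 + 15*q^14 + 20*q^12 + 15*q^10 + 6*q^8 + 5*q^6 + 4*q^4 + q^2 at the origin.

A5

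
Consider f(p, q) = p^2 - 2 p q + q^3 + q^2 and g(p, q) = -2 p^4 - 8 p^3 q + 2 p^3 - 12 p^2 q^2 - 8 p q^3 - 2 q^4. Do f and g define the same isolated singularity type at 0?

No.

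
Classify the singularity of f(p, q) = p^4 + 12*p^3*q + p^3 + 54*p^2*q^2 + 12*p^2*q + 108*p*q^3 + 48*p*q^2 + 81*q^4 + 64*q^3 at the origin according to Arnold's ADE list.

The Hessian of f at 0 is [[0, 0], [0, 0]] with rank 0, so corank 2. A Groebner basis of the Jacobian ideal J(f) in C{p,q} is {q^4, p*q^2 + 11*q^3/3, p^2 + 8*p*q + 16*q^2}; counting standard monomials gives mu = 6. Corank 2; j^3 = (p + 4*q)^3 is a perfect cube, so E-series; the 4-jet and mu = 6 give E_6.

E_6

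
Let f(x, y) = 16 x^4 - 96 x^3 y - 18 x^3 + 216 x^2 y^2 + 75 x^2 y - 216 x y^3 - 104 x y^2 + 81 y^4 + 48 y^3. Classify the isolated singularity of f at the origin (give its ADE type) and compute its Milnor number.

Type D_{5}, Milnor number mu = 5.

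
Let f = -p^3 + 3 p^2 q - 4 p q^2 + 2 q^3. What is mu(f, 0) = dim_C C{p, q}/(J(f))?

4

The Hessian of f at 0 is [[0, 0], [0, 0]] with rank 0, so corank 2. A Groebner basis of the Jacobian ideal J(f) in C{p,q} is {q^3, p^2 - 2*q^2/3, p*q - q^2}; counting standard monomials gives mu = 4. Corank 2; j^3 = -(p - q)*(p^2 - 2*p*q + 2*q^2) splits into three distinct lines over C (the quadratic factor has nonzero discriminant), so D_4.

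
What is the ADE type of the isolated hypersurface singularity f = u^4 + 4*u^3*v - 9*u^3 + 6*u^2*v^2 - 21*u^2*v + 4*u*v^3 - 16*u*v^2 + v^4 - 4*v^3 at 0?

The Hessian of f at 0 is [[0, 0], [0, 0]] with rank 0, so corank 2. A Groebner basis of the Jacobian ideal J(f) in C{u,v} is {u*v^2 - 27*u*v/2 - 9*v^2, 81*u*v/4 + v^3 + 27*v^2/2, u^2 + 5*u*v/3 + 2*v^2/3}; counting standard monomials gives mu = 5. Corank 2; j^3 = -(u + v)*(3*u + 2*v)^2 has shape L^2 M (L != M), so D-series; mu = 5 gives D_5.

D_{5}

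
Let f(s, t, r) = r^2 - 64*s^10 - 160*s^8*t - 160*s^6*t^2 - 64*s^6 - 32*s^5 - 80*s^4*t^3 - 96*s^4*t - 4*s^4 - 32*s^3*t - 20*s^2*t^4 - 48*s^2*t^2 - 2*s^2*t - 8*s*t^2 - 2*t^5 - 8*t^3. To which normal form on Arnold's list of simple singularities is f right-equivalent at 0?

The Hessian of f at 0 has rank 1. Corank 2; j^3 = -2*t*(s + 2*t)^2 has shape L^2 M (L != M), so D-series; mu = 6 gives D_6.

D_{6}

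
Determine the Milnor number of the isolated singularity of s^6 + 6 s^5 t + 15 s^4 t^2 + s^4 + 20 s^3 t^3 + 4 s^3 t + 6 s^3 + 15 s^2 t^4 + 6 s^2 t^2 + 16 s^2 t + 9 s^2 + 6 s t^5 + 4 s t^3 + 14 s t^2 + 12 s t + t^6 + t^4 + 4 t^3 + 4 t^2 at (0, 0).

5

The Hessian of f at 0 is [[18, 12], [12, 8]] with rank 1, so corank 1. A Groebner basis of the Jacobian ideal J(f) in C{s,t} is {s*t^2 - 108*s*t - 405*s - 87*t^2 - 270*t, 135*s*t + 486*s + t^3 + 108*t^2 + 324*t, s^2 + 2*s*t + 3*s + t^2 + 2*t}; counting standard monomials gives mu = 5. Corank 1: A-series; mu = 5 gives A_5.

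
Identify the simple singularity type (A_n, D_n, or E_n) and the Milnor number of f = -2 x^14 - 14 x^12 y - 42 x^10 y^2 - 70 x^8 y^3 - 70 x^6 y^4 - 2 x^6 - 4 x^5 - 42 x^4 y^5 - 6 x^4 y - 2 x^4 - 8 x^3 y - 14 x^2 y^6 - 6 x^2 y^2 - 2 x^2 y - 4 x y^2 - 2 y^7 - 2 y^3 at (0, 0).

Type D8, Milnor number mu = 8.

The Hessian of f at 0 has rank 0. Corank 2; j^3 = -2*y*(x + y)^2 has shape L^2 M (L != M), so D-series; mu = 8 gives D_8.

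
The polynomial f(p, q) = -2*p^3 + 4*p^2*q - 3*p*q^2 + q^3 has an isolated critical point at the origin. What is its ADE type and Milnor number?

Type D_{4}, Milnor number mu = 4.

The Hessian of f at 0 is [[0, 0], [0, 0]] with rank 0, so corank 2. A Groebner basis of the Jacobian ideal J(f) in C{p,q} is {q^3, p^2 - 3*q^2/2, p*q - 3*q^2/2}; counting standard monomials gives mu = 4. Corank 2; j^3 = -(p - q)*(2*p^2 - 2*p*q + q^2) splits into three distinct lines over C (the quadratic factor has nonzero discriminant), so D_4.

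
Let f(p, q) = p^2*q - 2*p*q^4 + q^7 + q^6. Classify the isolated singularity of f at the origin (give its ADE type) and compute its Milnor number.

Type D7, Milnor number mu = 7.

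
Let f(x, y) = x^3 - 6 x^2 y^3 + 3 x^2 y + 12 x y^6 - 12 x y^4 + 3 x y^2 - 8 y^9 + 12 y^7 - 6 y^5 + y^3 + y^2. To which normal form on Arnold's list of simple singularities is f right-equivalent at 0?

A2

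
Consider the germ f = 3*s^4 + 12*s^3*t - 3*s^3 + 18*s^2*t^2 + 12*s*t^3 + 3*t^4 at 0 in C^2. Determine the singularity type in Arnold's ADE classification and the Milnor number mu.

Type E_6, Milnor number mu = 6.

The Hessian of f at 0 has rank 0. Corank 2; j^3 = -3*s^3 is a perfect cube, so E-series; the 4-jet and mu = 6 give E_6.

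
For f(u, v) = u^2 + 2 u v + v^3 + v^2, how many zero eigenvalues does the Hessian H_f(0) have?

1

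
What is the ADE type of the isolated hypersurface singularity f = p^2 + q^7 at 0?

The Hessian of f at 0 is [[2, 0], [0, 0]] with rank 1, so corank 1. A Groebner basis of the Jacobian ideal J(f) in C{p,q} is {q^6, p}; counting standard monomials gives mu = 6. Corank 1: A-series; mu = 6 gives A_6.

A_6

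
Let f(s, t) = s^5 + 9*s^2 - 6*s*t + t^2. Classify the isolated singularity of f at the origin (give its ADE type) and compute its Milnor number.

The Hessian of f at 0 is [[18, -6], [-6, 2]] with rank 1, so corank 1. A Groebner basis of the Jacobian ideal J(f) in C{s,t} is {t^4, s - t/3}; counting standard monomials gives mu = 4. Corank 1: A-series; mu = 4 gives A_4.

Type A_{4}, Milnor number mu = 4.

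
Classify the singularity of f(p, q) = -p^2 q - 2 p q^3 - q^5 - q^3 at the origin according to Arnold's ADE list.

D_4

The Hessian of f at 0 has rank 0. Corank 2; j^3 = -q*(p^2 + q^2) splits into three distinct lines over C (the quadratic factor has nonzero discriminant), so D_4.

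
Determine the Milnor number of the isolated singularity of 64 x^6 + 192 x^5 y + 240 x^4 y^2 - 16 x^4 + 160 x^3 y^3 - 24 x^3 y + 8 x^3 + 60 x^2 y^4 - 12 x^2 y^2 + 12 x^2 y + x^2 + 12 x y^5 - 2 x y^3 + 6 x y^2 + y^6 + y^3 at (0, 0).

2

The Hessian of f at 0 has rank 1. Corank 1: A-series; mu = 2 gives A_2.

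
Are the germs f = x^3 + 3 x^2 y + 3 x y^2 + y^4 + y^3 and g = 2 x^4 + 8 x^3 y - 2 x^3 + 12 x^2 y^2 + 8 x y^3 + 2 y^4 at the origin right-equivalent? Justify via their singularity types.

Yes.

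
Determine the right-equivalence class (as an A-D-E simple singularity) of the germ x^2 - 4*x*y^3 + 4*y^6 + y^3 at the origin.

A2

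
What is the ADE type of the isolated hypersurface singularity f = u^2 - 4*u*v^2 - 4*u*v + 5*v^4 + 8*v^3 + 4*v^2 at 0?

A_{3}

The Hessian of f at 0 has rank 1. Corank 1: A-series; mu = 3 gives A_3.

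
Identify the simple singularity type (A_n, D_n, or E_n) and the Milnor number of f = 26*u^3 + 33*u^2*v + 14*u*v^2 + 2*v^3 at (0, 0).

Type D4, Milnor number mu = 4.

The Hessian of f at 0 has rank 0. Corank 2; j^3 = (2*u + v)*(13*u^2 + 10*u*v + 2*v^2) splits into three distinct lines over C (the quadratic factor has nonzero discriminant), so D_4.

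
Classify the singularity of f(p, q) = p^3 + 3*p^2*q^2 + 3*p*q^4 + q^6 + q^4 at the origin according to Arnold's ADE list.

The Hessian of f at 0 is [[0, 0], [0, 0]] with rank 0, so corank 2. A Groebner basis of the Jacobian ideal J(f) in C{p,q} is {p^3, p^2*q, p^2/2 + p*q^2, q^3}; counting standard monomials gives mu = 6. Corank 2; j^3 = p^3 is a perfect cube, so E-series; the 4-jet and mu = 6 give E_6.

E6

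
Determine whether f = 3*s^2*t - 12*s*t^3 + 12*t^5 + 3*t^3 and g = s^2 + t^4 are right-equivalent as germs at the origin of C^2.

No.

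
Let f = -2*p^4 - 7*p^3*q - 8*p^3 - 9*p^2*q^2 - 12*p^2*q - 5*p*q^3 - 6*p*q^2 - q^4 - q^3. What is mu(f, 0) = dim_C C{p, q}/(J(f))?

7

The Hessian of f at 0 is [[0, 0], [0, 0]] with rank 0, so corank 2. A Groebner basis of the Jacobian ideal J(f) in C{p,q} is {768*p^2 + 768*p*q + q^4 + 8*q^3 + 192*q^2, p^3 + 36*p^2 + 36*p*q + q^3/2 + 9*q^2, p^2*q - 40*p^2 - 40*p*q - 2*q^3/3 - 10*q^2, 32*p^2 + p*q^2 + 32*p*q + 5*q^3/6 + 8*q^2}; counting standard monomials gives mu = 7. Corank 2; j^3 = -(2*p + q)^3 is a perfect cube, so E-series; the 4-jet and mu = 7 give E_7.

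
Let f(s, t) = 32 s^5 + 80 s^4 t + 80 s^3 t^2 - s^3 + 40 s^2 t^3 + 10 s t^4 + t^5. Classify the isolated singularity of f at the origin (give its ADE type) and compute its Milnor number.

Type E8, Milnor number mu = 8.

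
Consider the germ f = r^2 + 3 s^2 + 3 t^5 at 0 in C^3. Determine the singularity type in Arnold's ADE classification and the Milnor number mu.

Type A4, Milnor number mu = 4.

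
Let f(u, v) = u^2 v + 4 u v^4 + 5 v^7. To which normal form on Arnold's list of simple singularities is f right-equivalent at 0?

The Hessian of f at 0 is [[0, 0], [0, 0]] with rank 0, so corank 2. A Groebner basis of the Jacobian ideal J(f) in C{u,v} is {-2*u^2/3 + u*v^3, u*v/2 + v^4, u^3, u^2*v}; counting standard monomials gives mu = 8. Corank 2; j^3 = u^2*v has shape L^2 M (L != M), so D-series; mu = 8 gives D_8.

D_{8}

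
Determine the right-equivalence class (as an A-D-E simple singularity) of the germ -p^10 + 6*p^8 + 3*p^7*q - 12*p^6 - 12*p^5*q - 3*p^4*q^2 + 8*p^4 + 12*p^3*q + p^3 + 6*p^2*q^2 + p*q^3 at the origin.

The Hessian of f at 0 is [[0, 0], [0, 0]] with rank 0, so corank 2. A Groebner basis of the Jacobian ideal J(f) in C{p,q} is {3*p^2/4 + q^4 + q^3/4, p^3, p^2*q - p^2/4 - q^3/12, p^2 + p*q^2 + q^3/3}; counting standard monomials gives mu = 7. Corank 2; j^3 = p^3 is a perfect cube, so E-series; the 4-jet and mu = 7 give E_7.

E7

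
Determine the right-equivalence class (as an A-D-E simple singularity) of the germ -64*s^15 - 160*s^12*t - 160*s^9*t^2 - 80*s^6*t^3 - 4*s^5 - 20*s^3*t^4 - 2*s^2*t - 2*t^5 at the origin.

D_6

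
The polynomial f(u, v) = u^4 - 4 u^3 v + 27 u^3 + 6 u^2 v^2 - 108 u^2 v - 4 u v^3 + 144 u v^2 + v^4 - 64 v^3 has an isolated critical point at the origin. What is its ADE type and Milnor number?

Type E_6, Milnor number mu = 6.

The Hessian of f at 0 has rank 0. Corank 2; j^3 = (3*u - 4*v)^3 is a perfect cube, so E-series; the 4-jet and mu = 6 give E_6.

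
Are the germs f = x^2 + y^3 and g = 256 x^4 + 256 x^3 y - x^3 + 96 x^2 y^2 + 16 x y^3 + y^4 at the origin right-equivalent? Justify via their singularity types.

The Hessian of f at 0 is [[2, 0], [0, 0]] with rank 1, so corank 1. A Groebner basis of the Jacobian ideal J(f) in C{x,y} is {y^2, x}; counting standard monomials gives mu = 2. Corank 1: A-series; mu = 2 gives A_2. The Hessian of g at 0 is [[0, 0], [0, 0]] with rank 0, so corank 2. A Groebner basis of the Jacobian ideal J(g) in C{x,y} is {y^4, x*y^2 + y^3/12, x^2}; counting standard monomials gives mu = 6. Corank 2; j^3 = -x^3 is a perfect cube, so E-series; the 4-jet and mu = 6 give E_6. f is A_2 but g is E_6, hence not right-equivalent.

No.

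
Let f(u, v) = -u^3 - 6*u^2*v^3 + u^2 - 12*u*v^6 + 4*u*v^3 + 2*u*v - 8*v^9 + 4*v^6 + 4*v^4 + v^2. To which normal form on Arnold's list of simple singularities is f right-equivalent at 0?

A_{2}

The Hessian of f at 0 has rank 1. Corank 1: A-series; mu = 2 gives A_2.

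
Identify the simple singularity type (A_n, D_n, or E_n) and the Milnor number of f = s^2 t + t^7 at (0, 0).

Type D_8, Milnor number mu = 8.

The Hessian of f at 0 is [[0, 0], [0, 0]] with rank 0, so corank 2. A Groebner basis of the Jacobian ideal J(f) in C{s,t} is {s^2/7 + t^6, s^3, s*t}; counting standard monomials gives mu = 8. Corank 2; j^3 = s^2*t has shape L^2 M (L != M), so D-series; mu = 8 gives D_8.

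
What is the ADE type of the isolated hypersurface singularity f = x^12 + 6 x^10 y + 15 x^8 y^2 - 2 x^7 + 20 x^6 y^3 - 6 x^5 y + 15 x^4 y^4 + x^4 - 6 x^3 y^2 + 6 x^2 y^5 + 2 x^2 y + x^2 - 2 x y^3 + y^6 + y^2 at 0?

A1

The Hessian of f at 0 is [[2, 0], [0, 2]] with rank 2, so corank 0. A Groebner basis of the Jacobian ideal J(f) in C{x,y} is {x, y}; counting standard monomials gives mu = 1. Corank 0: nondegenerate Morse point, so A_1.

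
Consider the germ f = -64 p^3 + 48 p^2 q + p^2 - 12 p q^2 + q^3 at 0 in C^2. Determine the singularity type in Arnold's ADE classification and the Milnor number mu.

Type A2, Milnor number mu = 2.

The Hessian of f at 0 is [[2, 0], [0, 0]] with rank 1, so corank 1. A Groebner basis of the Jacobian ideal J(f) in C{p,q} is {q^2, p}; counting standard monomials gives mu = 2. Corank 1: A-series; mu = 2 gives A_2.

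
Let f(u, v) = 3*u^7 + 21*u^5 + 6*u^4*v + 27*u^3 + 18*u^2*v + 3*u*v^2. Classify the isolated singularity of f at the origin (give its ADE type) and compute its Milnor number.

The Hessian of f at 0 is [[0, 0], [0, 0]] with rank 0, so corank 2. A Groebner basis of the Jacobian ideal J(f) in C{u,v} is {243*u*v/2 + v^4 + 81*v^2/2, u*v^2 + v^3/3, u^2 - u*v/6 - v^2/6}; counting standard monomials gives mu = 6. Corank 2; j^3 = 3*u*(3*u + v)^2 has shape L^2 M (L != M), so D-series; mu = 6 gives D_6.

Type D6, Milnor number mu = 6.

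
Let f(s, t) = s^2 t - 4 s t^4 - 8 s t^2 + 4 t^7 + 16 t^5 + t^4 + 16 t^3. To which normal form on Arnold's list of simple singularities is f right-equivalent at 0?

The Hessian of f at 0 has rank 0. Corank 2; j^3 = t*(s - 4*t)^2 has shape L^2 M (L != M), so D-series; mu = 5 gives D_5.

D_5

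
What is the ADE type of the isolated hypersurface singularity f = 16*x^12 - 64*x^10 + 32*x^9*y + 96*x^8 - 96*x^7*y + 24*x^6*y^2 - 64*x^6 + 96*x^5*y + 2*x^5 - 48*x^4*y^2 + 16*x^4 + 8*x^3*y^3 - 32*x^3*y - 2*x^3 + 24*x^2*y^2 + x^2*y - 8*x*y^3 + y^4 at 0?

D5

The Hessian of f at 0 is [[0, 0], [0, 0]] with rank 0, so corank 2. A Groebner basis of the Jacobian ideal J(f) in C{x,y} is {x*y^2, x*y/8 + y^3, x^2 - x*y/2}; counting standard monomials gives mu = 5. Corank 2; j^3 = -x^2*(2*x - y) has shape L^2 M (L != M), so D-series; mu = 5 gives D_5.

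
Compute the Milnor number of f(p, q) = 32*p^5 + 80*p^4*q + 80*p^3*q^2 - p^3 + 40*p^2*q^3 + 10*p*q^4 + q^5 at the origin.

8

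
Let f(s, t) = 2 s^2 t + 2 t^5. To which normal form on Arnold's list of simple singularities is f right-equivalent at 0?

The Hessian of f at 0 has rank 0. Corank 2; j^3 = 2*s^2*t has shape L^2 M (L != M), so D-series; mu = 6 gives D_6.

D6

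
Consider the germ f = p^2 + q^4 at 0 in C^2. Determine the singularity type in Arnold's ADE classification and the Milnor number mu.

Type A_3, Milnor number mu = 3.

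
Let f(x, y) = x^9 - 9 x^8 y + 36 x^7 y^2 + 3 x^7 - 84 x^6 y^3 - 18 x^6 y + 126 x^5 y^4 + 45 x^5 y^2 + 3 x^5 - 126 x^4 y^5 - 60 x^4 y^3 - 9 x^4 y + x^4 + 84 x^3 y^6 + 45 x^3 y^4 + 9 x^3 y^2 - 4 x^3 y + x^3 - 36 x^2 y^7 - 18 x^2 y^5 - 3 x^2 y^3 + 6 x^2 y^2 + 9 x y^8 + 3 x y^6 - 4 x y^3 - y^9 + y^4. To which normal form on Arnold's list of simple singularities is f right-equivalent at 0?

The Hessian of f at 0 has rank 0. Corank 2; j^3 = x^3 is a perfect cube, so E-series; the 4-jet and mu = 6 give E_6.

E6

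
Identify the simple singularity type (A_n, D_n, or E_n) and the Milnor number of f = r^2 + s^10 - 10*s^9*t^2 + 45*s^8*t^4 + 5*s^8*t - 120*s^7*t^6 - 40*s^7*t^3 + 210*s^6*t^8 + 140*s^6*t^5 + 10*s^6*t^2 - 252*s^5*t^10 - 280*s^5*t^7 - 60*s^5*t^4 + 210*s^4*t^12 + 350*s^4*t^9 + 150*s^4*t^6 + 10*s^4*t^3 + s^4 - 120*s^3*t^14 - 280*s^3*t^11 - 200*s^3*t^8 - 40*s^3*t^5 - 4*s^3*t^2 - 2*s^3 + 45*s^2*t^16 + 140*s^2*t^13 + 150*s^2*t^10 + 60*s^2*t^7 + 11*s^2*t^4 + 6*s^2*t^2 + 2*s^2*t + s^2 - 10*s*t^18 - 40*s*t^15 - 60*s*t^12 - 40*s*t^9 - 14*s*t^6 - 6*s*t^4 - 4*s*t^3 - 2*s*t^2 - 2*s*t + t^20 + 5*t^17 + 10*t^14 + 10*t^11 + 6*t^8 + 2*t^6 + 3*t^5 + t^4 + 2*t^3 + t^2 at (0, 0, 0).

Type A_4, Milnor number mu = 4.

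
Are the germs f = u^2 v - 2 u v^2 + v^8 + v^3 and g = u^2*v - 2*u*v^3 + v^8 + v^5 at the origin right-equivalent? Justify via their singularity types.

Yes.

The Hessian of f at 0 is [[0, 0], [0, 0]] with rank 0, so corank 2. A Groebner basis of the Jacobian ideal J(f) in C{u,v} is {u^2/8 + v^7 - v^2/8, u^3 - v^3, u*v - v^2}; counting standard monomials gives mu = 9. Corank 2; j^3 = v*(u - v)^2 has shape L^2 M (L != M), so D-series; mu = 9 gives D_9. The Hessian of g at 0 is [[0, 0], [0, 0]] with rank 0, so corank 2. A Groebner basis of the Jacobian ideal J(g) in C{u,v} is {u^4, u^3*v + u^2/8 - u*v^2/8, -u^3 + u^2*v^2, -u*v + v^3}; counting standard monomials gives mu = 9. Corank 2; j^3 = u^2*v has shape L^2 M (L != M), so D-series; mu = 9 gives D_9. Both have type D_9, hence right-equivalent.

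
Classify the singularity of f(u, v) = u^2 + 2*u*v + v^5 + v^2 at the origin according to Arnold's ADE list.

A_{4}

The Hessian of f at 0 has rank 1. Corank 1: A-series; mu = 4 gives A_4.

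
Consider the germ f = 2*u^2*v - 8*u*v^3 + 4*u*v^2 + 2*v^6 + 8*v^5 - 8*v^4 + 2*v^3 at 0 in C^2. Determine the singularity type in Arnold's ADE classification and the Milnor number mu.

Type D_7, Milnor number mu = 7.

The Hessian of f at 0 is [[0, 0], [0, 0]] with rank 0, so corank 2. A Groebner basis of the Jacobian ideal J(f) in C{u,v} is {u^3 - 2*u^2 + u*v^2 - 3*u*v - v^2, u^2*v + 2*u^2/3 + 2*u*v^2/3 + 7*u*v/6 + v^2/2, -u*v/2 + v^3 - v^2/2}; counting standard monomials gives mu = 7. Corank 2; j^3 = 2*v*(u + v)^2 has shape L^2 M (L != M), so D-series; mu = 7 gives D_7.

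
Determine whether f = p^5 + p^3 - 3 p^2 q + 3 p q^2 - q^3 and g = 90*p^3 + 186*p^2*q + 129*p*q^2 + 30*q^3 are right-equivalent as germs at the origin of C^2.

No.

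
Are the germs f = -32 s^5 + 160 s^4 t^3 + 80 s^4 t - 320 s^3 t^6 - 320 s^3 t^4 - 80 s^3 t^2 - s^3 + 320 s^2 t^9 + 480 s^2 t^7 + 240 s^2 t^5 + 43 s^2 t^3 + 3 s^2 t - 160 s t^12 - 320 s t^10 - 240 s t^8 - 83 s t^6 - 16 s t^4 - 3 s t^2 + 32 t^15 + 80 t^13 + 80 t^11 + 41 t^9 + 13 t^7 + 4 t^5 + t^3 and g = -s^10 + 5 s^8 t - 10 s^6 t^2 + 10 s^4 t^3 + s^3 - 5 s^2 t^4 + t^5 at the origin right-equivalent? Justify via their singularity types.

Yes.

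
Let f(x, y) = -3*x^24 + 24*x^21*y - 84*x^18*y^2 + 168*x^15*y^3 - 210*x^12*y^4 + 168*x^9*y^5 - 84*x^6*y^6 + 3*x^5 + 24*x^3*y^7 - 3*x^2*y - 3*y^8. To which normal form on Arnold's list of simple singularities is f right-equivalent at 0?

The Hessian of f at 0 has rank 0. Corank 2; j^3 = -3*x^2*y has shape L^2 M (L != M), so D-series; mu = 9 gives D_9.

D_9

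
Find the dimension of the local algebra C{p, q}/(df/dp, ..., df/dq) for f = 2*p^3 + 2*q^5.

8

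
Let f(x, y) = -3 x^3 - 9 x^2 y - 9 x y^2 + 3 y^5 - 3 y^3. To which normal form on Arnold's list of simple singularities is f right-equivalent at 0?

E8

The Hessian of f at 0 is [[0, 0], [0, 0]] with rank 0, so corank 2. A Groebner basis of the Jacobian ideal J(f) in C{x,y} is {y^4, x^2 + 2*x*y + y^2}; counting standard monomials gives mu = 8. Corank 2; j^3 = -3*(x + y)^3 is a perfect cube, so E-series; the 5-jet and mu = 8 give E_8.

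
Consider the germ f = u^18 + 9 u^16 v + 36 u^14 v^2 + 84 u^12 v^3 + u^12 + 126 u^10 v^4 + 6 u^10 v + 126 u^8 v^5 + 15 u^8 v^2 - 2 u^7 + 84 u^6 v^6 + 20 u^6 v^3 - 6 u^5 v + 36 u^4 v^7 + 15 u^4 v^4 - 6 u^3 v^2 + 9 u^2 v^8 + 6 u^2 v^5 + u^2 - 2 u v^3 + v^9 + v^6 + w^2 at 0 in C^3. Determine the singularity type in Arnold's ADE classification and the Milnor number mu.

Type A_{8}, Milnor number mu = 8.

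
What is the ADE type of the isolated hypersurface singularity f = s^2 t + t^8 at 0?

The Hessian of f at 0 has rank 0. Corank 2; j^3 = s^2*t has shape L^2 M (L != M), so D-series; mu = 9 gives D_9.

D_{9}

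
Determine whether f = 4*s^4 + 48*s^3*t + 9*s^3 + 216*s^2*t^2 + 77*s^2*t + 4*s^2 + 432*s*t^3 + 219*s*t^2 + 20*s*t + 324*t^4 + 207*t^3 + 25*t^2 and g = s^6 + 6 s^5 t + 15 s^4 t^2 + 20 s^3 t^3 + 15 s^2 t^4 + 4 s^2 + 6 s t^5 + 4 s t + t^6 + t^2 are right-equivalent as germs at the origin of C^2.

The Hessian of f at 0 is [[8, 20], [20, 50]] with rank 1, so corank 1. A Groebner basis of the Jacobian ideal J(f) in C{s,t} is {t^2, s + 5*t/2}; counting standard monomials gives mu = 2. Corank 1: A-series; mu = 2 gives A_2. The Hessian of g at 0 is [[8, 4], [4, 2]] with rank 1, so corank 1. A Groebner basis of the Jacobian ideal J(g) in C{s,t} is {t^5, s + t/2}; counting standard monomials gives mu = 5. Corank 1: A-series; mu = 5 gives A_5. f is A_2 but g is A_5, hence not right-equivalent.

No.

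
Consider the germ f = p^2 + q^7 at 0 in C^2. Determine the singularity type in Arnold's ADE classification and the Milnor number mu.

The Hessian of f at 0 has rank 1. Corank 1: A-series; mu = 6 gives A_6.

Type A6, Milnor number mu = 6.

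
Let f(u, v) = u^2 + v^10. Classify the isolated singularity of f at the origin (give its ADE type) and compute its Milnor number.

Type A9, Milnor number mu = 9.

The Hessian of f at 0 has rank 1. Corank 1: A-series; mu = 9 gives A_9.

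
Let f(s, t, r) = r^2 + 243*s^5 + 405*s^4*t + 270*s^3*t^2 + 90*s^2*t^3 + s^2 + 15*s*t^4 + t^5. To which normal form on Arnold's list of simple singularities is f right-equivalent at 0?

A_{4}

The Hessian of f at 0 has rank 2. Corank 1: A-series; mu = 4 gives A_4.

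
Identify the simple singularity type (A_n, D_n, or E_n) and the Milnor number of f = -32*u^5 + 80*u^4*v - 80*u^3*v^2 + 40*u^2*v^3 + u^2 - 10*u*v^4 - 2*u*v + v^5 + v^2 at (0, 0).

The Hessian of f at 0 has rank 1. Corank 1: A-series; mu = 4 gives A_4.

Type A4, Milnor number mu = 4.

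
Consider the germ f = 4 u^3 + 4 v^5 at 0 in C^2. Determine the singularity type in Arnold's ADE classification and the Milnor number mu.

Type E8, Milnor number mu = 8.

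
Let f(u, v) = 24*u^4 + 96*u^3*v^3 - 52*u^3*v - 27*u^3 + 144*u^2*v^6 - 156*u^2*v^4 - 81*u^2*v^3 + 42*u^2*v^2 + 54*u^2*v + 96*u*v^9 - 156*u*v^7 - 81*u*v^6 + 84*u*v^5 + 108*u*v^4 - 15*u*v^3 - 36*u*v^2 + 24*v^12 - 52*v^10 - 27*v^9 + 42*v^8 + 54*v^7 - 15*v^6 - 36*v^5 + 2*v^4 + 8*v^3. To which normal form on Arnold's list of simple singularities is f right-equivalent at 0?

The Hessian of f at 0 has rank 0. Corank 2; j^3 = -(3*u - 2*v)^3 is a perfect cube, so E-series; the 4-jet and mu = 7 give E_7.

E_7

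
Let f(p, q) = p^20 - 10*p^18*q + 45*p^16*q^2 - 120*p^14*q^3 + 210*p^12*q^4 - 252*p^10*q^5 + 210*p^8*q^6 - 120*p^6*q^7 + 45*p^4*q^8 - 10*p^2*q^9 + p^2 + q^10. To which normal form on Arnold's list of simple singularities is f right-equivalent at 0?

The Hessian of f at 0 is [[2, 0], [0, 0]] with rank 1, so corank 1. A Groebner basis of the Jacobian ideal J(f) in C{p,q} is {q^9, p}; counting standard monomials gives mu = 9. Corank 1: A-series; mu = 9 gives A_9.

A9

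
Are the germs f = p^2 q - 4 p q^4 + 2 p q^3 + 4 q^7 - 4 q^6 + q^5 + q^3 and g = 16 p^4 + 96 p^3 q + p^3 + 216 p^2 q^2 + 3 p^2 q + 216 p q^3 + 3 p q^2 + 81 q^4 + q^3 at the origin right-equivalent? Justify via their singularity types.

No.

The Hessian of f at 0 is [[0, 0], [0, 0]] with rank 0, so corank 2. A Groebner basis of the Jacobian ideal J(f) in C{p,q} is {q^3, p^2 + 3*q^2, p*q}; counting standard monomials gives mu = 4. Corank 2; j^3 = q*(p^2 + q^2) splits into three distinct lines over C (the quadratic factor has nonzero discriminant), so D_4. The Hessian of g at 0 is [[0, 0], [0, 0]] with rank 0, so corank 2. A Groebner basis of the Jacobian ideal J(g) in C{p,q} is {q^4, p*q^2 + 7*q^3/6, p^2 + 2*p*q + q^2}; counting standard monomials gives mu = 6. Corank 2; j^3 = (p + q)^3 is a perfect cube, so E-series; the 4-jet and mu = 6 give E_6. f is D_4 but g is E_6, hence not right-equivalent.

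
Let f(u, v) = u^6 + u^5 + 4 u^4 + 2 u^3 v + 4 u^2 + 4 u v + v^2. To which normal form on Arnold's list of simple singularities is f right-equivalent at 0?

A_{4}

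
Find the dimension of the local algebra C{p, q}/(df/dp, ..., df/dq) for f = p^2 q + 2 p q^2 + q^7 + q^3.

8

The Hessian of f at 0 has rank 0. Corank 2; j^3 = q*(p + q)^2 has shape L^2 M (L != M), so D-series; mu = 8 gives D_8.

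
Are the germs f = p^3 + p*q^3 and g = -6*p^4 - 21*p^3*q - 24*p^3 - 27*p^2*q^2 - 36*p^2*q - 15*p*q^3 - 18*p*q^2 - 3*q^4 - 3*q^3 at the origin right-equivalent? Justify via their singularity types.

Yes.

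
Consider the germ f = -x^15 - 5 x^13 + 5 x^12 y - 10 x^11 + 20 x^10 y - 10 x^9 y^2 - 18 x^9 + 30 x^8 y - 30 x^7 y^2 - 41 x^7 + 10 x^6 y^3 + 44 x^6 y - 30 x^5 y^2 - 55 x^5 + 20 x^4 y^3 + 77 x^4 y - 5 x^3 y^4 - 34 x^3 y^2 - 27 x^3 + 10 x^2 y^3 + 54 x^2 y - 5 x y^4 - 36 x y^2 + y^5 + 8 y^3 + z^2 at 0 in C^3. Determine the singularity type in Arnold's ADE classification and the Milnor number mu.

Type E8, Milnor number mu = 8.

The Hessian of f at 0 has rank 1. Corank 2; j^3 = -(3*x - 2*y)^3 is a perfect cube, so E-series; the 5-jet and mu = 8 give E_8.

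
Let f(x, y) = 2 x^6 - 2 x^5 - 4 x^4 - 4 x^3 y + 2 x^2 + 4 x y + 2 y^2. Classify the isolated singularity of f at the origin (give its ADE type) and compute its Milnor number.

The Hessian of f at 0 has rank 1. Corank 1: A-series; mu = 4 gives A_4.

Type A_4, Milnor number mu = 4.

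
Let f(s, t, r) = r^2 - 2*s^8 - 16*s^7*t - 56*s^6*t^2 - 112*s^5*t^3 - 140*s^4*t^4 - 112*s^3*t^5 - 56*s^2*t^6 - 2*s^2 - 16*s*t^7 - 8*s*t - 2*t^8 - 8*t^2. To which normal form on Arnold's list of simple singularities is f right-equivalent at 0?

A_{7}

The Hessian of f at 0 has rank 2. Corank 1: A-series; mu = 7 gives A_7.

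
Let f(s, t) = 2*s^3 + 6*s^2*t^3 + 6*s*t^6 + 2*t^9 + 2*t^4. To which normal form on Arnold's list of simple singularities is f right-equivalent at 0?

The Hessian of f at 0 has rank 0. Corank 2; j^3 = 2*s^3 is a perfect cube, so E-series; the 4-jet and mu = 6 give E_6.

E_{6}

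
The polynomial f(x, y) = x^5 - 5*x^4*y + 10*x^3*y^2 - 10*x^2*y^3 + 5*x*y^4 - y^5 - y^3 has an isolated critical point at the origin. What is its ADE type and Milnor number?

Type E_{8}, Milnor number mu = 8.

The Hessian of f at 0 has rank 0. Corank 2; j^3 = -y^3 is a perfect cube, so E-series; the 5-jet and mu = 8 give E_8.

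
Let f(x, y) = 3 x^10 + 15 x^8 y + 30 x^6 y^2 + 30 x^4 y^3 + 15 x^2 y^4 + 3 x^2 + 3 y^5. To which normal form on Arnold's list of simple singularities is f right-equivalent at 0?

The Hessian of f at 0 has rank 1. Corank 1: A-series; mu = 4 gives A_4.

A_{4}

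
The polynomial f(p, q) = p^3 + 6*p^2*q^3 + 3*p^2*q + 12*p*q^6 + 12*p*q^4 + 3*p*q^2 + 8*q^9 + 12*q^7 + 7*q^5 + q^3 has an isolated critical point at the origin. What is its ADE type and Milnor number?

The Hessian of f at 0 has rank 0. Corank 2; j^3 = (p + q)^3 is a perfect cube, so E-series; the 5-jet and mu = 8 give E_8.

Type E8, Milnor number mu = 8.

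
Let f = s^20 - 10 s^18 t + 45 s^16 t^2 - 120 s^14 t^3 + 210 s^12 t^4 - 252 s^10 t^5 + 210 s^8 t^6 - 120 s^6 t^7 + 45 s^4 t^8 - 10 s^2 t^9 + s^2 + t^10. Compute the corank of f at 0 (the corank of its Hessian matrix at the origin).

Hessian at 0 has rank 1.

1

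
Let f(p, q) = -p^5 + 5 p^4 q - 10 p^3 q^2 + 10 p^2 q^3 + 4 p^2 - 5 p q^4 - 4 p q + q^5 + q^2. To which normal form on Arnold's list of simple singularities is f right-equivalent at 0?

A_{4}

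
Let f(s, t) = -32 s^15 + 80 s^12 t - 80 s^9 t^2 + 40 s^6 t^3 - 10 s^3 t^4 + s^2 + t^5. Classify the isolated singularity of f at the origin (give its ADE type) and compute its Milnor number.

The Hessian of f at 0 is [[2, 0], [0, 0]] with rank 1, so corank 1. A Groebner basis of the Jacobian ideal J(f) in C{s,t} is {t^4, s}; counting standard monomials gives mu = 4. Corank 1: A-series; mu = 4 gives A_4.

Type A_{4}, Milnor number mu = 4.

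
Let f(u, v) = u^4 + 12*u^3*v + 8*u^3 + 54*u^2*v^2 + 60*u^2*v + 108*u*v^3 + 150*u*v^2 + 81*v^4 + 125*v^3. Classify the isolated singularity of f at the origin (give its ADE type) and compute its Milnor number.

The Hessian of f at 0 is [[0, 0], [0, 0]] with rank 0, so corank 2. A Groebner basis of the Jacobian ideal J(f) in C{u,v} is {v^4, u*v^2 + 8*v^3/3, u^2 + 5*u*v + 25*v^2/4}; counting standard monomials gives mu = 6. Corank 2; j^3 = (2*u + 5*v)^3 is a perfect cube, so E-series; the 4-jet and mu = 6 give E_6.

Type E6, Milnor number mu = 6.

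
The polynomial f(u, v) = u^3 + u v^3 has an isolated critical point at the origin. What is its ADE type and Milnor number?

Type E7, Milnor number mu = 7.

The Hessian of f at 0 has rank 0. Corank 2; j^3 = u^3 is a perfect cube, so E-series; the 4-jet and mu = 7 give E_7.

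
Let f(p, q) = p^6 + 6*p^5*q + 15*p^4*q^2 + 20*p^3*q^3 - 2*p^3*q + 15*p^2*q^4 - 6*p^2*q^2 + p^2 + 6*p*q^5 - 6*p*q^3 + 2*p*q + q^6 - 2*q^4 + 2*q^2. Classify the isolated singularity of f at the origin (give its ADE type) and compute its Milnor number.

Type A1, Milnor number mu = 1.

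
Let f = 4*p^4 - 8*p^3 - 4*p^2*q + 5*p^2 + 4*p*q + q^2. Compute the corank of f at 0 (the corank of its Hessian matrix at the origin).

0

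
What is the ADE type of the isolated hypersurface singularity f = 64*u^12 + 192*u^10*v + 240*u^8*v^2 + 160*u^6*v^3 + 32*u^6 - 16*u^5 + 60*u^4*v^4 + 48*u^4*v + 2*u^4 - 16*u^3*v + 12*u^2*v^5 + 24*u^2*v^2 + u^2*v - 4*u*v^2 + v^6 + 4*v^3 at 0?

D_7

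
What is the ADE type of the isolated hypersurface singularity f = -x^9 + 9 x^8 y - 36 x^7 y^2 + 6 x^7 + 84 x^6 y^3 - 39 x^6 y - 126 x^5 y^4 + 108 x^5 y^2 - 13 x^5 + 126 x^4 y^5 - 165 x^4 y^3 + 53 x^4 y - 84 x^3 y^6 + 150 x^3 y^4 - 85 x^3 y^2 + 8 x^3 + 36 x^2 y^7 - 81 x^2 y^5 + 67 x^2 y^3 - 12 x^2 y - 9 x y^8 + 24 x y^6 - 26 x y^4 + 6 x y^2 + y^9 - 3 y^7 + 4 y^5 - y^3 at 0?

The Hessian of f at 0 is [[0, 0], [0, 0]] with rank 0, so corank 2. A Groebner basis of the Jacobian ideal J(f) in C{x,y} is {40*x^2 + x*y^3 - 40*x*y + 10*y^2, 64*x^2 - 64*x*y + y^4 + 16*y^2, x^3 - 3*x*y^2/4 + y^3/4, x^2*y - x*y^2 + y^3/4}; counting standard monomials gives mu = 8. Corank 2; j^3 = (2*x - y)^3 is a perfect cube, so E-series; the 5-jet and mu = 8 give E_8.

E_{8}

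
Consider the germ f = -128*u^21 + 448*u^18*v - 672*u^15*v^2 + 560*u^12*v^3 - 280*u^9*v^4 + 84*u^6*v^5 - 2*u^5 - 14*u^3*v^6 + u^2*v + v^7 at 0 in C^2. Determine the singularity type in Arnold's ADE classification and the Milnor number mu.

The Hessian of f at 0 has rank 0. Corank 2; j^3 = u^2*v has shape L^2 M (L != M), so D-series; mu = 8 gives D_8.

Type D_8, Milnor number mu = 8.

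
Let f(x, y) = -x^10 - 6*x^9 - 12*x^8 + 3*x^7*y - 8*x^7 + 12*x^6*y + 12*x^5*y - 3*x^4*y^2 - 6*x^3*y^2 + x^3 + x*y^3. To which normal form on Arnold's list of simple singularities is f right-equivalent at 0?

E_7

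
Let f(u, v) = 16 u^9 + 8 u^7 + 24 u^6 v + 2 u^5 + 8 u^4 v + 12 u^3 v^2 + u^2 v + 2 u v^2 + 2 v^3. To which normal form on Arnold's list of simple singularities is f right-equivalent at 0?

D_{4}

The Hessian of f at 0 has rank 0. Corank 2; j^3 = v*(u^2 + 2*u*v + 2*v^2) splits into three distinct lines over C (the quadratic factor has nonzero discriminant), so D_4.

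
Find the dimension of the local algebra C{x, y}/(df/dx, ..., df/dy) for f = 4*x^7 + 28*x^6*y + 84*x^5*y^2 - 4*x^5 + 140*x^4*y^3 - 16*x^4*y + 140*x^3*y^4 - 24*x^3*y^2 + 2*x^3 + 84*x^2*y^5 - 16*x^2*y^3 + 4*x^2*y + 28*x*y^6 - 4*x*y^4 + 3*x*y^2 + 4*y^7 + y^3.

4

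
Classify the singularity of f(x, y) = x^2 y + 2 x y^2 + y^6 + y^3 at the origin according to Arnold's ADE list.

D_7

The Hessian of f at 0 has rank 0. Corank 2; j^3 = y*(x + y)^2 has shape L^2 M (L != M), so D-series; mu = 7 gives D_7.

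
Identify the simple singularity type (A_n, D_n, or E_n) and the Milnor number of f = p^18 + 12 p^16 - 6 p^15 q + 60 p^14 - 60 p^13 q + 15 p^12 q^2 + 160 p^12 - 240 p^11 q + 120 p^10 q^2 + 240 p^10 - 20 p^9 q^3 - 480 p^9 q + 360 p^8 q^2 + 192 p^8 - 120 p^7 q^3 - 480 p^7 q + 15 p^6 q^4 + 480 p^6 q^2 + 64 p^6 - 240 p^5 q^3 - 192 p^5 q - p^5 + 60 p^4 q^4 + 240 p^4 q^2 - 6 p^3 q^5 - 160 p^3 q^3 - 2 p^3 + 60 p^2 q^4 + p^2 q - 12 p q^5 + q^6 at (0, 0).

The Hessian of f at 0 has rank 0. Corank 2; j^3 = -p^2*(2*p - q) has shape L^2 M (L != M), so D-series; mu = 7 gives D_7.

Type D_7, Milnor number mu = 7.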